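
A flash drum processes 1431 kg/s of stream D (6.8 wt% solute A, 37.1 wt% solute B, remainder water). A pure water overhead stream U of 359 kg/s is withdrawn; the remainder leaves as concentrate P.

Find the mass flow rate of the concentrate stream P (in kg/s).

1072 kg/s

Concentrate = 1431 − 359 = 1072 kg/s.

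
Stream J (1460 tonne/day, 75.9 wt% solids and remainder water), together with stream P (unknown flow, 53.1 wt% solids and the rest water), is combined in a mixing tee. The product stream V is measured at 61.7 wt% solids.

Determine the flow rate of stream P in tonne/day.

Let P be the unknown flow. Total out = 1460 + P.
solids balance: 1108.1 + 0.531·P = 0.617·(1460 + P)
(0.531 − 0.617)·P = 0.617×1460 − 1108.1 = -207.32
P = -207.32 / -0.086 = 2410.7 tonne/day

2411 tonne/day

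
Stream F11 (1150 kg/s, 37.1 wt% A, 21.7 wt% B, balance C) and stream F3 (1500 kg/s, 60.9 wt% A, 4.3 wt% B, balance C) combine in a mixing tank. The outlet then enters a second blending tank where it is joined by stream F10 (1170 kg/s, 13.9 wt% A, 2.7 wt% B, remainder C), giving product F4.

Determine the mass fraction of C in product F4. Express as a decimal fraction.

0.5161

Overall, product flow = 3820 kg/s.
C in = 1150×0.412 + 1500×0.348 + 1170×0.834 = 1971.6 kg/s.
C fraction in F4 = 0.5161.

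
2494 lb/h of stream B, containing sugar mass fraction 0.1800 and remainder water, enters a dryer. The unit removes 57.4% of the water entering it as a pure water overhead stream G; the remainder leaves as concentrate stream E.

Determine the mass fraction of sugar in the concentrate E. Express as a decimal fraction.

sugar is not removed: 2494×0.180 = 448.92 lb/h of sugar enters E.
water entering = 2494×0.820 = 2045.1 lb/h; overhead removed = 0.574×2045.1 = 1173.9 lb/h.
Concentrate = 2494 − 1173.9 = 1320.1 lb/h.
Mass fraction = 448.92/1320.1 = 0.3401.

0.3401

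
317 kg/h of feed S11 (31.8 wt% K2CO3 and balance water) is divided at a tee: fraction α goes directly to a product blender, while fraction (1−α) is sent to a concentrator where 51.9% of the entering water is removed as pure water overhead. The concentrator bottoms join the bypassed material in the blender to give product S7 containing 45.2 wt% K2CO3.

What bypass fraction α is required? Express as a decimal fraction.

All 317×0.318 = 100.81 kg/h of K2CO3 reaches S7, so S7 = 100.81/0.452 = 223.02 kg/h and vapour = 93.978 kg/h.
The evaporator receives (1−α)·317 of feed at 0.682 water and removes 0.519 of that water:
0.519×0.682×(1−α)×317 = 93.978
(1−α) = 93.978/112.2 = 0.8376;  α = 0.1624.

0.162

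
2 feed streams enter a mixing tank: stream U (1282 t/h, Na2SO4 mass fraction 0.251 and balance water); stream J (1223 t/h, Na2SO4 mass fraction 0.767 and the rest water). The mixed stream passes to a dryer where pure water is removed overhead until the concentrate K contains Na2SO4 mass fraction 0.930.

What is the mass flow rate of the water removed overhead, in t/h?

1150 t/h

Na2SO4 entering = 1282×0.251 + 1223×0.767 = 1259.8 t/h.
All Na2SO4 reports to K, so K = 1259.8/0.930 = 1354.6 t/h.
Total feed = 2505 t/h; overhead = 2505 − 1354.6 = 1150.4 t/h.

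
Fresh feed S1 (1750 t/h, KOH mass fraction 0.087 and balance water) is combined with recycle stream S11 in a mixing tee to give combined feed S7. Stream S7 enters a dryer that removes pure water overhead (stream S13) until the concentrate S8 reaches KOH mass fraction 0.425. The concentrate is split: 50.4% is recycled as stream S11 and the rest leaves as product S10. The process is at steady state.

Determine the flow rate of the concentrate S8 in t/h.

Overall KOH balance (none leaves overhead): KOH in fresh feed = KOH in product, i.e. 1750×0.087 = (1−0.504)·S8·0.425.
S8 = 152.25/(0.425×0.496) = 722.25 t/h.

722.2 t/h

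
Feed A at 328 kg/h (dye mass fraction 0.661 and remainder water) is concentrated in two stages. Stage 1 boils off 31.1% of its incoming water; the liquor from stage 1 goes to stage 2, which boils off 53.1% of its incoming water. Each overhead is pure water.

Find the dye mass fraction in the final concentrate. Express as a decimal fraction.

water in feed = 328×0.339 = 111.19 kg/h.
After stage 1: water left = (1−0.311)×111.19 = 76.611; stream total = 293.42 kg/h.
After stage 2: water left = (1−0.531)×76.611 = 35.931; final concentrate = 252.74 kg/h.
dye fraction = 216.81/252.74 = 0.858.

0.858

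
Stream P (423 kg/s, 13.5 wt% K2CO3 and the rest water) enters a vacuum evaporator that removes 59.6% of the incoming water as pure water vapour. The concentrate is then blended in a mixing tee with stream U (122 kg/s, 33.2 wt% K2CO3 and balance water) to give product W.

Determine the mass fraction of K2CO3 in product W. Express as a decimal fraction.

0.2986

Vapour removed = 0.596×0.865×423 = 218.07 kg/s; concentrate = 204.93 kg/s.
K2CO3 reaching the mixer = 57.105 (from concentrate) + 122×0.332 = 97.609 kg/s.
Product flow = 204.93 + 122 = 326.93 kg/s; K2CO3 fraction = 0.2986.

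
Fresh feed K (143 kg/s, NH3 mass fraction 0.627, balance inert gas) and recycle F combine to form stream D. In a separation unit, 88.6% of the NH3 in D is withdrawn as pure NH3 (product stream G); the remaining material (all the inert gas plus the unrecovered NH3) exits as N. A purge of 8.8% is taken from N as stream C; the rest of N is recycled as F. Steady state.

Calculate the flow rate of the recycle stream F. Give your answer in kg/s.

inert gas enters only via K and leaves only via the purge: 143×0.373 = 0.088×(inert gas in N), and the separation unit passes all inert gas, so inert gas in D = inert gas in N = 606.12 kg/s.
NH3 in D: m_A = 143×0.627 + (1−0.088)·(1−0.886)·m_A, so m_A = 89.661/0.8960 = 100.06 kg/s.
N = (1−0.886)×100.06 + 606.12 = 617.53 kg/s.
Recycle F = (1−0.088)×617.53 = 563.19 kg/s.

563.2 kg/s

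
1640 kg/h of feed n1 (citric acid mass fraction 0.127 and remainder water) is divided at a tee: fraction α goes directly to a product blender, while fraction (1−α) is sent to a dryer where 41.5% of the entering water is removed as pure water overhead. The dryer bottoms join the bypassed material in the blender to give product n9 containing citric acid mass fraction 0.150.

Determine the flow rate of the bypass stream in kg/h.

All 1640×0.127 = 208.28 kg/h of citric acid reaches n9, so n9 = 208.28/0.150 = 1388.5 kg/h and vapour = 251.47 kg/h.
The evaporator receives (1−α)·1640 of feed at 0.873 water and removes 0.415 of that water:
0.415×0.873×(1−α)×1640 = 251.47
(1−α) = 251.47/594.16 = 0.4232;  α = 0.5768.
Bypass flow = 0.5768×1640 = 945.91 kg/h.

945.9 kg/h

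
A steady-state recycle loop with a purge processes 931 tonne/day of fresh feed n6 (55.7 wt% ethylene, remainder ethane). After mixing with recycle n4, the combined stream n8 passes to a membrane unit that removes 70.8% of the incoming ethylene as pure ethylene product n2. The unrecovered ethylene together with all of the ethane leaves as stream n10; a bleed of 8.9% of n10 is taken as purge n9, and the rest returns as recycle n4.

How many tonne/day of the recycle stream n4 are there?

4410 tonne/day

ethane enters only via n6 and leaves only via the purge: 931×0.443 = 0.089×(ethane in n10), and the membrane unit passes all ethane, so ethane in n8 = ethane in n10 = 4634.1 tonne/day.
ethylene in n8: m_A = 931×0.557 + (1−0.089)·(1−0.708)·m_A, so m_A = 518.57/0.7340 = 706.51 tonne/day.
n10 = (1−0.708)×706.51 + 4634.1 = 4840.4 tonne/day.
Recycle n4 = (1−0.089)×4840.4 = 4409.6 tonne/day.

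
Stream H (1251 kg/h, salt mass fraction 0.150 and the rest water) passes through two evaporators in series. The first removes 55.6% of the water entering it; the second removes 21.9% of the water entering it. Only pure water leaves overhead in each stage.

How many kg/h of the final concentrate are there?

water in feed = 1251×0.850 = 1063.3 kg/h.
After stage 1: water left = (1−0.556)×1063.3 = 472.13; stream total = 659.78 kg/h.
After stage 2: water left = (1−0.219)×472.13 = 368.73; final concentrate = 556.38 kg/h.

556.4 kg/h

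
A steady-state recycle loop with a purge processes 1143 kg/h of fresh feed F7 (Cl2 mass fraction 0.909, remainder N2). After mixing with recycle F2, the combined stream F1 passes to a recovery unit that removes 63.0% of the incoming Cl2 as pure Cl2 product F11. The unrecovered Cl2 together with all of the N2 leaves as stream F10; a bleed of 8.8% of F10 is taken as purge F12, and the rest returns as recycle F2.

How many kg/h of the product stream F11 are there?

987.9 kg/h

Cl2 in F1: m_A = 1143×0.909 + (1−0.088)·(1−0.630)·m_A, so m_A = 1039/0.6626 = 1568.1 kg/h.
Product F11 = 0.630×1568.1 = 987.93 kg/h.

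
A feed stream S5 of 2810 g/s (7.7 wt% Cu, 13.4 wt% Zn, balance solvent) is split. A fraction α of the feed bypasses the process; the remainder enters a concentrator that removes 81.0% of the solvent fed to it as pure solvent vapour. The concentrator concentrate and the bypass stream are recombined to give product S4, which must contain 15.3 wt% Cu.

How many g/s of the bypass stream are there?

All 2810×0.077 = 216.37 g/s of Cu reaches S4, so S4 = 216.37/0.153 = 1414.2 g/s and vapour = 1395.8 g/s.
The evaporator receives (1−α)·2810 of feed at 0.789 solvent and removes 0.810 of that solvent:
0.810×0.789×(1−α)×2810 = 1395.8
(1−α) = 1395.8/1795.8 = 0.7772;  α = 0.2228.
Bypass flow = 0.2228×2810 = 625.93 g/s.

625.9 g/s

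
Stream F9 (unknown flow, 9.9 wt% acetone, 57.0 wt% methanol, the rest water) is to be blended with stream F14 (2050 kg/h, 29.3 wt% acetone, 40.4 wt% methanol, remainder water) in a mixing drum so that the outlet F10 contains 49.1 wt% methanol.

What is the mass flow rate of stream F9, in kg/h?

Let F9 be the unknown flow. Total out = 2050 + F9.
methanol balance: 828.2 + 0.570·F9 = 0.491·(2050 + F9)
(0.570 − 0.491)·F9 = 0.491×2050 − 828.2 = 178.35
F9 = 178.35 / 0.079 = 2257.6 kg/h

2258 kg/h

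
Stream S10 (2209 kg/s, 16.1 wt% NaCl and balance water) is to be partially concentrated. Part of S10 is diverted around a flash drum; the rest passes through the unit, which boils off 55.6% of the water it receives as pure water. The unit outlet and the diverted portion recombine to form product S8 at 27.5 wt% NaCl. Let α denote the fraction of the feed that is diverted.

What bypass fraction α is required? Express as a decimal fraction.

All 2209×0.161 = 355.65 kg/s of NaCl reaches S8, so S8 = 355.65/0.275 = 1293.3 kg/s and vapour = 915.73 kg/s.
The evaporator receives (1−α)·2209 of feed at 0.839 water and removes 0.556 of that water:
0.556×0.839×(1−α)×2209 = 915.73
(1−α) = 915.73/1030.5 = 0.8887;  α = 0.1113.

0.111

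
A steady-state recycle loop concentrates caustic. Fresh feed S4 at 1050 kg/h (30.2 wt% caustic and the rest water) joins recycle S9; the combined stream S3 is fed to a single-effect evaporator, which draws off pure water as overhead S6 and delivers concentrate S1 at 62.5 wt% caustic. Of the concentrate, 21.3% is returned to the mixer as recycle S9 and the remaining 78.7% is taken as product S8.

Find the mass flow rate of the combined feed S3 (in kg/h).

1187 kg/h

Overall caustic balance (none leaves overhead): caustic in fresh feed = caustic in product, i.e. 1050×0.302 = (1−0.213)·S1·0.625.
S1 = 317.1/(0.625×0.787) = 644.68 kg/h.
Recycle S9 = 0.213×644.68 = 137.32 kg/h.
Combined feed S3 = 1050 + 137.32 = 1187.3 kg/h.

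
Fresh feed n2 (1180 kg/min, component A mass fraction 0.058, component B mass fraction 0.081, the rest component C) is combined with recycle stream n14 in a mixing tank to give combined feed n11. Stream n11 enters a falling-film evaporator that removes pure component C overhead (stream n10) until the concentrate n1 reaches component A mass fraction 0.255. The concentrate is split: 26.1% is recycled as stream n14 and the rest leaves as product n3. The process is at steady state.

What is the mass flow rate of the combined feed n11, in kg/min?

Overall component A balance (none leaves overhead): component A in fresh feed = component A in product, i.e. 1180×0.058 = (1−0.261)·n1·0.255.
n1 = 68.44/(0.255×0.739) = 363.18 kg/min.
Recycle n14 = 0.261×363.18 = 94.791 kg/min.
Combined feed n11 = 1180 + 94.791 = 1274.8 kg/min.

1275 kg/min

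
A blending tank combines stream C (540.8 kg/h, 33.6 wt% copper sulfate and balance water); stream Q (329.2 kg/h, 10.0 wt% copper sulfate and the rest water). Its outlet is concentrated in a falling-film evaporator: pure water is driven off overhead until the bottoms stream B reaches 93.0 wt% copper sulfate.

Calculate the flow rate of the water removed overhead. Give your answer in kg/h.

639.2 kg/h

copper sulfate entering = 540.8×0.336 + 329.2×0.100 = 214.63 kg/h.
All copper sulfate reports to B, so B = 214.63/0.930 = 230.78 kg/h.
Total feed = 870 kg/h; overhead = 870 − 230.78 = 639.22 kg/h.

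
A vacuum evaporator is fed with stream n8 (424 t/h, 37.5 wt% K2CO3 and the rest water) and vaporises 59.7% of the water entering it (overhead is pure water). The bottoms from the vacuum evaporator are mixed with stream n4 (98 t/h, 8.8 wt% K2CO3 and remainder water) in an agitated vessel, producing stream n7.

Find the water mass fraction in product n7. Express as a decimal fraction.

0.539

Vapour removed = 0.597×0.625×424 = 158.2 t/h; concentrate = 265.8 t/h.
water reaching the mixer = 106.8 (from concentrate) + 98×0.912 = 196.17 t/h.
Product flow = 265.8 + 98 = 363.8 t/h; water fraction = 0.539.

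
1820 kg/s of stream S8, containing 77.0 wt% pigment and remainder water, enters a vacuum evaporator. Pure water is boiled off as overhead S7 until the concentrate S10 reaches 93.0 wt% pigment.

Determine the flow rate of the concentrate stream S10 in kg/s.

pigment is conserved: 1820×0.770 = 1401.4 kg/s all reports to the concentrate.
Concentrate = 1401.4/(target fraction) = 1506.9 kg/s.

1507 kg/s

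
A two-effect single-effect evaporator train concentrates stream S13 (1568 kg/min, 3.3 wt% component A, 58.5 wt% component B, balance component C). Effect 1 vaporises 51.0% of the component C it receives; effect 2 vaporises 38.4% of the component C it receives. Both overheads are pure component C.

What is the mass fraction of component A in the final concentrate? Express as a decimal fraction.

component C in feed = 1568×0.382 = 598.98 kg/min.
After stage 1: component C left = (1−0.510)×598.98 = 293.5; stream total = 1262.5 kg/min.
After stage 2: component C left = (1−0.384)×293.5 = 180.79; final concentrate = 1149.8 kg/min.
component A fraction = 51.744/1149.8 = 0.045.

0.045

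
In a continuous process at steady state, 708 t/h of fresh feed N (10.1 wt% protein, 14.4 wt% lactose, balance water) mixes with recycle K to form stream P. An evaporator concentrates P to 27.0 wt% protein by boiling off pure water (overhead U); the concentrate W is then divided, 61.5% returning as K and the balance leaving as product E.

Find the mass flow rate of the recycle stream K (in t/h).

423.1 t/h

Overall protein balance (none leaves overhead): protein in fresh feed = protein in product, i.e. 708×0.101 = (1−0.615)·W·0.270.
W = 71.508/(0.270×0.385) = 687.91 t/h.
Recycle K = 0.615×687.91 = 423.06 t/h.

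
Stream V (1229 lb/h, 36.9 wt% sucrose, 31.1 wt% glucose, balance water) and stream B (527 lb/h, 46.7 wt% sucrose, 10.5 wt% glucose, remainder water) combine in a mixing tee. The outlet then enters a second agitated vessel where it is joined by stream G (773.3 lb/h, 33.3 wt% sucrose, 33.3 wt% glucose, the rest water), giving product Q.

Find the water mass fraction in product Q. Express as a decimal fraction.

Overall, product flow = 2529.3 lb/h.
water in = 1229×0.320 + 527×0.428 + 773.3×0.334 = 877.12 lb/h.
water fraction in Q = 0.347.

0.347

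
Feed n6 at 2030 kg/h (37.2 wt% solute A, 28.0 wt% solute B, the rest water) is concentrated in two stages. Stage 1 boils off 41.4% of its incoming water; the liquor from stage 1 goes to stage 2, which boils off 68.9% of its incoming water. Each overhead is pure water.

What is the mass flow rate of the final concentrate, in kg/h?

water in feed = 2030×0.348 = 706.44 kg/h.
After stage 1: water left = (1−0.414)×706.44 = 413.97; stream total = 1737.5 kg/h.
After stage 2: water left = (1−0.689)×413.97 = 128.75; final concentrate = 1452.3 kg/h.

1452 kg/h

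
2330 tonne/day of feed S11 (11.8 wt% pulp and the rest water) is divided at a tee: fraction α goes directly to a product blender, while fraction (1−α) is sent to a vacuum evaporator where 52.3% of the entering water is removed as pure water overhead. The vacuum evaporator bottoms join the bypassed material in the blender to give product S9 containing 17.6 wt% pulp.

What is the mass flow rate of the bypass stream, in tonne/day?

All 2330×0.118 = 274.94 tonne/day of pulp reaches S9, so S9 = 274.94/0.176 = 1562.2 tonne/day and vapour = 767.84 tonne/day.
The evaporator receives (1−α)·2330 of feed at 0.882 water and removes 0.523 of that water:
0.523×0.882×(1−α)×2330 = 767.84
(1−α) = 767.84/1074.8 = 0.7144;  α = 0.2856.
Bypass flow = 0.2856×2330 = 665.43 tonne/day.

665.4 tonne/day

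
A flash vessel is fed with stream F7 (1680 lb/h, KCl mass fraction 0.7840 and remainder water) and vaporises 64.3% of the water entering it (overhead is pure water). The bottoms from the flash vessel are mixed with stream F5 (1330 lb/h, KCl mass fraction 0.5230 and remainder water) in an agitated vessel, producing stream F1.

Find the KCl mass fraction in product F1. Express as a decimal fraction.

0.7249

Vapour removed = 0.643×0.216×1680 = 233.33 lb/h; concentrate = 1446.7 lb/h.
KCl reaching the mixer = 1317.1 (from concentrate) + 1330×0.523 = 2012.7 lb/h.
Product flow = 1446.7 + 1330 = 2776.7 lb/h; KCl fraction = 0.7249.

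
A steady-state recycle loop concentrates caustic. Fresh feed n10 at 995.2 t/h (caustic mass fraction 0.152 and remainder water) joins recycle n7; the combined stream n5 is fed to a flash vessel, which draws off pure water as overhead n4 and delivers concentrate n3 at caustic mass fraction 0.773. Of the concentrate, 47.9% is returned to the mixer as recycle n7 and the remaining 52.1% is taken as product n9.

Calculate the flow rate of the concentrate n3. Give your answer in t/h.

Overall caustic balance (none leaves overhead): caustic in fresh feed = caustic in product, i.e. 995.2×0.152 = (1−0.479)·n3·0.773.
n3 = 151.27/(0.773×0.521) = 375.61 t/h.

375.6 t/h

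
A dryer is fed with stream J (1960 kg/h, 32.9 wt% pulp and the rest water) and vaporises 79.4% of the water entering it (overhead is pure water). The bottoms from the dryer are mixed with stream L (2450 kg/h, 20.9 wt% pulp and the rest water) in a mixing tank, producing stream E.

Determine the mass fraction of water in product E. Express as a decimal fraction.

0.6563

Vapour removed = 0.794×0.671×1960 = 1044.2 kg/h; concentrate = 915.76 kg/h.
water reaching the mixer = 270.92 (from concentrate) + 2450×0.791 = 2208.9 kg/h.
Product flow = 915.76 + 2450 = 3365.8 kg/h; water fraction = 0.6563.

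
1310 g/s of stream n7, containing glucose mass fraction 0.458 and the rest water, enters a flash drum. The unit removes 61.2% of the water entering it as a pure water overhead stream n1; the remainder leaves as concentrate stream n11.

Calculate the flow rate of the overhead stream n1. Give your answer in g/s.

water entering = 1310×0.542 = 710.02 g/s; overhead removed = 0.612×710.02 = 434.53 g/s.

434.5 g/s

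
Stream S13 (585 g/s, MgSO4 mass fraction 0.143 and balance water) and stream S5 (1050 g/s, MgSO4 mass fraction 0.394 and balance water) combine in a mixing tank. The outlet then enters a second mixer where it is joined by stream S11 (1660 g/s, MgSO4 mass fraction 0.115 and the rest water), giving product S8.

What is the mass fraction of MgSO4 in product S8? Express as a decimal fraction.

0.209

Overall, product flow = 3295 g/s.
MgSO4 in = 585×0.143 + 1050×0.394 + 1660×0.115 = 688.25 g/s.
MgSO4 fraction in S8 = 0.209.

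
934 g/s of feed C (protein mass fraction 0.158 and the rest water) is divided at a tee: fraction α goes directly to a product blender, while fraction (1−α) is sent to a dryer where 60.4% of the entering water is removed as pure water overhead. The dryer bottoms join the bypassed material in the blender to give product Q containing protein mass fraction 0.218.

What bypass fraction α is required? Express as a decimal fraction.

0.459

All 934×0.158 = 147.57 g/s of protein reaches Q, so Q = 147.57/0.218 = 676.94 g/s and vapour = 257.06 g/s.
The evaporator receives (1−α)·934 of feed at 0.842 water and removes 0.604 of that water:
0.604×0.842×(1−α)×934 = 257.06
(1−α) = 257.06/475 = 0.5412;  α = 0.4588.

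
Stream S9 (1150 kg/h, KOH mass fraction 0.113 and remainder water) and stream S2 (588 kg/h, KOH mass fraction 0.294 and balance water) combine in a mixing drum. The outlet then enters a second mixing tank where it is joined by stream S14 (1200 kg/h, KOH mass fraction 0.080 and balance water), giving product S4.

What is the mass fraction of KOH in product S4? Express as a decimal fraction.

Overall, product flow = 2938 kg/h.
KOH in = 1150×0.113 + 588×0.294 + 1200×0.080 = 398.82 kg/h.
KOH fraction in S4 = 0.136.

0.136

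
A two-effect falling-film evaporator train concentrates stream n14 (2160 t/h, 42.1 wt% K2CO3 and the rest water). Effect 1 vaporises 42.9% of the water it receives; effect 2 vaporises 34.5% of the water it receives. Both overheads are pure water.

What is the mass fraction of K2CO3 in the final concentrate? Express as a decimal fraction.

0.660

water in feed = 2160×0.579 = 1250.6 t/h.
After stage 1: water left = (1−0.429)×1250.6 = 714.12; stream total = 1623.5 t/h.
After stage 2: water left = (1−0.345)×714.12 = 467.75; final concentrate = 1377.1 t/h.
K2CO3 fraction = 909.36/1377.1 = 0.660.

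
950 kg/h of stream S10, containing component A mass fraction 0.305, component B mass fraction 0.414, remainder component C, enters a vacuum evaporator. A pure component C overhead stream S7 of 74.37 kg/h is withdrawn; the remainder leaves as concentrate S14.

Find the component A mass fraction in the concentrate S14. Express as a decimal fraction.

0.331

component A is not removed: 950×0.305 = 289.75 kg/h of component A enters S14.
Concentrate = 950 − 74.37 = 875.63 kg/h.
Mass fraction = 289.75/875.63 = 0.331.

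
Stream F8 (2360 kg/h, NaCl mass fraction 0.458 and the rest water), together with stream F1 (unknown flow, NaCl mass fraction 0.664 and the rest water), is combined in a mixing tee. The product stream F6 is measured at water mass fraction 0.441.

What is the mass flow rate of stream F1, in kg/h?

2270 kg/h

Let F1 be the unknown flow. Total out = 2360 + F1.
water balance: 1279.1 + 0.336·F1 = 0.441·(2360 + F1)
(0.336 − 0.441)·F1 = 0.441×2360 − 1279.1 = -238.36
F1 = -238.36 / -0.105 = 2270.1 kg/h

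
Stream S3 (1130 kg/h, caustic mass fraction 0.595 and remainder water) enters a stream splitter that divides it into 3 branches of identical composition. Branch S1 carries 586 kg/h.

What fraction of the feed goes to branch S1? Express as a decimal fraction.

Fraction to S1 = 586/1130 = 0.5186.

0.519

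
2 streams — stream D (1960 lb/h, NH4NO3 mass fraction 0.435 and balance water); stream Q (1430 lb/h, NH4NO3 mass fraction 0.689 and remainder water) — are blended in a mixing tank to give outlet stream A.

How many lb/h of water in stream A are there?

water out = water in = 1960×0.565 + 1430×0.311 = 1552.1 lb/h.

1552 lb/h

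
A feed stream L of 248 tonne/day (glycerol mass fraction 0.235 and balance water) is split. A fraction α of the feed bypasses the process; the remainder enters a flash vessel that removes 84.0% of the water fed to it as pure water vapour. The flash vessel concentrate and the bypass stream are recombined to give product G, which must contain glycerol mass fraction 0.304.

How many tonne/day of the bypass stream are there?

160.4 tonne/day

All 248×0.235 = 58.28 tonne/day of glycerol reaches G, so G = 58.28/0.304 = 191.71 tonne/day and vapour = 56.289 tonne/day.
The evaporator receives (1−α)·248 of feed at 0.765 water and removes 0.840 of that water:
0.840×0.765×(1−α)×248 = 56.289
(1−α) = 56.289/159.36 = 0.3532;  α = 0.6468.
Bypass flow = 0.6468×248 = 160.4 tonne/day.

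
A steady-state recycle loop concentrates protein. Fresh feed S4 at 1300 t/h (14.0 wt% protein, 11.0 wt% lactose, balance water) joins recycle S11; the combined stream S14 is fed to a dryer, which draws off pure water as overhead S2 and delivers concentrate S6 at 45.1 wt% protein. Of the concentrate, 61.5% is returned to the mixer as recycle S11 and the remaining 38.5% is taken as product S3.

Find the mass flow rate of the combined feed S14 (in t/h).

1945 t/h

Overall protein balance (none leaves overhead): protein in fresh feed = protein in product, i.e. 1300×0.140 = (1−0.615)·S6·0.451.
S6 = 182/(0.451×0.385) = 1048.2 t/h.
Recycle S11 = 0.615×1048.2 = 644.63 t/h.
Combined feed S14 = 1300 + 644.63 = 1944.6 t/h.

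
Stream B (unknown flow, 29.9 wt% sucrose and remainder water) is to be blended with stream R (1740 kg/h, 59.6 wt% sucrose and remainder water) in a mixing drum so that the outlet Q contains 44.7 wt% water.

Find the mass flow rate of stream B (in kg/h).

294.6 kg/h

Let B be the unknown flow. Total out = 1740 + B.
water balance: 702.96 + 0.701·B = 0.447·(1740 + B)
(0.701 − 0.447)·B = 0.447×1740 − 702.96 = 74.82
B = 74.82 / 0.254 = 294.57 kg/h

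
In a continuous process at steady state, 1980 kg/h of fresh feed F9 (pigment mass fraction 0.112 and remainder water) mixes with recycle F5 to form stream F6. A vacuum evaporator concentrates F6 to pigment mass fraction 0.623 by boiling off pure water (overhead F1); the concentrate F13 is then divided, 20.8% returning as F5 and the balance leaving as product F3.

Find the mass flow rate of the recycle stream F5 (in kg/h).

Overall pigment balance (none leaves overhead): pigment in fresh feed = pigment in product, i.e. 1980×0.112 = (1−0.208)·F13·0.623.
F13 = 221.76/(0.623×0.792) = 449.44 kg/h.
Recycle F5 = 0.208×449.44 = 93.483 kg/h.

93.48 kg/h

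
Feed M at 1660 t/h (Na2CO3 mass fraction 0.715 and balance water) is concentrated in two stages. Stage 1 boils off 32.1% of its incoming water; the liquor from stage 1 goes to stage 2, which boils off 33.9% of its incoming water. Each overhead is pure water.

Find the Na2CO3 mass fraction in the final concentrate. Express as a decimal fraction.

water in feed = 1660×0.285 = 473.1 t/h.
After stage 1: water left = (1−0.321)×473.1 = 321.23; stream total = 1508.1 t/h.
After stage 2: water left = (1−0.339)×321.23 = 212.34; final concentrate = 1399.2 t/h.
Na2CO3 fraction = 1186.9/1399.2 = 0.848.

0.848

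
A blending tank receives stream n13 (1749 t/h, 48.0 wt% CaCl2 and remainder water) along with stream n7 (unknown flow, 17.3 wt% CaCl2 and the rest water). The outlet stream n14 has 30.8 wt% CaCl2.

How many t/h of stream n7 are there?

2228 t/h

Let n7 be the unknown flow. Total out = 1749 + n7.
CaCl2 balance: 839.52 + 0.173·n7 = 0.308·(1749 + n7)
(0.173 − 0.308)·n7 = 0.308×1749 − 839.52 = -300.83
n7 = -300.83 / -0.135 = 2228.4 t/h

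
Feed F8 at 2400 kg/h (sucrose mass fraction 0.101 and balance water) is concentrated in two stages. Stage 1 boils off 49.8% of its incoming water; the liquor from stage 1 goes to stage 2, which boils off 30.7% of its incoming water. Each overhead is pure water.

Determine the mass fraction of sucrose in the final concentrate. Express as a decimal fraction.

water in feed = 2400×0.899 = 2157.6 kg/h.
After stage 1: water left = (1−0.498)×2157.6 = 1083.1; stream total = 1325.5 kg/h.
After stage 2: water left = (1−0.307)×1083.1 = 750.6; final concentrate = 993 kg/h.
sucrose fraction = 242.4/993 = 0.244.

0.244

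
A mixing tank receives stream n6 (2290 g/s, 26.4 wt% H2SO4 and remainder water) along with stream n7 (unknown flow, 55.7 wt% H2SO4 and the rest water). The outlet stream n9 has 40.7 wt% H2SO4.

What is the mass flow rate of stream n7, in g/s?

2183 g/s

Let n7 be the unknown flow. Total out = 2290 + n7.
H2SO4 balance: 604.56 + 0.557·n7 = 0.407·(2290 + n7)
(0.557 − 0.407)·n7 = 0.407×2290 − 604.56 = 327.47
n7 = 327.47 / 0.150 = 2183.1 g/s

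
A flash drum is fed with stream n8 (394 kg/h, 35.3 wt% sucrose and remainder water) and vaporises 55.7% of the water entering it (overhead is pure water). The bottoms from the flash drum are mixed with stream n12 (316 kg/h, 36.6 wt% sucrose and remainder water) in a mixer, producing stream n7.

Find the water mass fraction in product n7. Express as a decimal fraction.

0.5515

Vapour removed = 0.557×0.647×394 = 141.99 kg/h; concentrate = 252.01 kg/h.
water reaching the mixer = 112.93 (from concentrate) + 316×0.634 = 313.27 kg/h.
Product flow = 252.01 + 316 = 568.01 kg/h; water fraction = 0.5515.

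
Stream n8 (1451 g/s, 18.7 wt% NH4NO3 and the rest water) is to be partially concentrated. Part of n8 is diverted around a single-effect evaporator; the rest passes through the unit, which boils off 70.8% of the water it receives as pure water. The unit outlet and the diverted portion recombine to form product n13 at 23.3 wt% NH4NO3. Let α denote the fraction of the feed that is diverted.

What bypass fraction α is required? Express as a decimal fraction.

All 1451×0.187 = 271.34 g/s of NH4NO3 reaches n13, so n13 = 271.34/0.233 = 1164.5 g/s and vapour = 286.46 g/s.
The evaporator receives (1−α)·1451 of feed at 0.813 water and removes 0.708 of that water:
0.708×0.813×(1−α)×1451 = 286.46
(1−α) = 286.46/835.2 = 0.3430;  α = 0.6570.

0.657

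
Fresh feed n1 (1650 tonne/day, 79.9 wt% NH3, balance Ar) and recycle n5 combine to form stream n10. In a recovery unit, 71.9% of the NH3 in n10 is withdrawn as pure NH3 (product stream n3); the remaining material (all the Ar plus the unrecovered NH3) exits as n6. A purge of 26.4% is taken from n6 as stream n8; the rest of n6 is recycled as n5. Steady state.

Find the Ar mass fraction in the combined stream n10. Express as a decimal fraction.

0.430

Ar enters only via n1 and leaves only via the purge: 1650×0.201 = 0.264×(Ar in n6), and the recovery unit passes all Ar, so Ar in n10 = Ar in n6 = 1256.2 tonne/day.
NH3 in n10: m_A = 1650×0.799 + (1−0.264)·(1−0.719)·m_A, so m_A = 1318.4/0.7932 = 1662.1 tonne/day.
n10 = 1662.1 + 1256.2 = 2918.3 tonne/day.
Ar fraction in n10 = 1256.2/2918.3 = 0.430.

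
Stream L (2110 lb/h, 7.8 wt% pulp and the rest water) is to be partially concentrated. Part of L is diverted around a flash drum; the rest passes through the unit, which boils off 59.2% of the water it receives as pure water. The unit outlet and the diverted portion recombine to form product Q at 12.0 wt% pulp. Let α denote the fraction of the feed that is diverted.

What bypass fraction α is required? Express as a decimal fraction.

0.359

All 2110×0.078 = 164.58 lb/h of pulp reaches Q, so Q = 164.58/0.120 = 1371.5 lb/h and vapour = 738.5 lb/h.
The evaporator receives (1−α)·2110 of feed at 0.922 water and removes 0.592 of that water:
0.592×0.922×(1−α)×2110 = 738.5
(1−α) = 738.5/1151.7 = 0.6412;  α = 0.3588.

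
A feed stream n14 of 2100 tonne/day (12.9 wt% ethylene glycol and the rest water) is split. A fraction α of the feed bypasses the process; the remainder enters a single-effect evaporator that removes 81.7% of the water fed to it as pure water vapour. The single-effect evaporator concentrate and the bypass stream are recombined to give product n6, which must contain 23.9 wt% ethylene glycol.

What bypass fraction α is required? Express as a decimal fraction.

All 2100×0.129 = 270.9 tonne/day of ethylene glycol reaches n6, so n6 = 270.9/0.239 = 1133.5 tonne/day and vapour = 966.53 tonne/day.
The evaporator receives (1−α)·2100 of feed at 0.871 water and removes 0.817 of that water:
0.817×0.871×(1−α)×2100 = 966.53
(1−α) = 966.53/1494.4 = 0.6468;  α = 0.3532.

0.353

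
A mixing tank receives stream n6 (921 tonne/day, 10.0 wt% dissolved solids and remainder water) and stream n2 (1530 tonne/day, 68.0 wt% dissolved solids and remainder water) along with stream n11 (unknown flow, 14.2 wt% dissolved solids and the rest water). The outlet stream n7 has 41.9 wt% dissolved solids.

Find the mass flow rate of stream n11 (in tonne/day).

Let n11 be the unknown flow. Total out = 2451 + n11.
dissolved solids balance: 1132.5 + 0.142·n11 = 0.419·(2451 + n11)
(0.142 − 0.419)·n11 = 0.419×2451 − 1132.5 = -105.53
n11 = -105.53 / -0.277 = 380.98 tonne/day

381 tonne/day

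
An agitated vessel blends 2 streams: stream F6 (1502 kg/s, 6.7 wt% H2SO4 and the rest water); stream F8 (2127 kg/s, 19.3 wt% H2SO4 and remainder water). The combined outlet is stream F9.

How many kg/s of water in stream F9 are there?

water out = water in = 1502×0.933 + 2127×0.807 = 3117.9 kg/s.

3118 kg/s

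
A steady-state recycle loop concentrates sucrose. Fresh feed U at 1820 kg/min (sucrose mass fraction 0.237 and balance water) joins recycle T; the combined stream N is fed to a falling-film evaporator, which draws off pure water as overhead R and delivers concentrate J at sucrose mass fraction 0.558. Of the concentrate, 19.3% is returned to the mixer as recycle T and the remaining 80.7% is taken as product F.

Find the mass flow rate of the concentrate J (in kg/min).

957.9 kg/min

Overall sucrose balance (none leaves overhead): sucrose in fresh feed = sucrose in product, i.e. 1820×0.237 = (1−0.193)·J·0.558.
J = 431.34/(0.558×0.807) = 957.88 kg/min.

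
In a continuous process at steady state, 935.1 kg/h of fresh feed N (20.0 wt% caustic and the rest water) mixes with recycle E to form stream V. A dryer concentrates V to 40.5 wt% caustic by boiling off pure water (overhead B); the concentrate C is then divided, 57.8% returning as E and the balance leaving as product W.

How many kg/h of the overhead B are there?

473.3 kg/h

Overall caustic balance (none leaves overhead): caustic in fresh feed = caustic in product, i.e. 935.1×0.200 = (1−0.578)·C·0.405.
C = 187.02/(0.405×0.422) = 1094.3 kg/h.
Recycle E = 0.578×1094.3 = 632.48 kg/h.
Combined feed V = 935.1 + 632.48 = 1567.6 kg/h.
Overhead B = V − C = 1567.6 − 1094.3 = 473.32 kg/h.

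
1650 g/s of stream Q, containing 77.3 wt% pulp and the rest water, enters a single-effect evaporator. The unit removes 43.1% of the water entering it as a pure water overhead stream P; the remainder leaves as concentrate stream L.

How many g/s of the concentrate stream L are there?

water entering = 1650×0.227 = 374.55 g/s; overhead removed = 0.431×374.55 = 161.43 g/s.
Concentrate = 1650 − 161.43 = 1488.6 g/s.

1489 g/s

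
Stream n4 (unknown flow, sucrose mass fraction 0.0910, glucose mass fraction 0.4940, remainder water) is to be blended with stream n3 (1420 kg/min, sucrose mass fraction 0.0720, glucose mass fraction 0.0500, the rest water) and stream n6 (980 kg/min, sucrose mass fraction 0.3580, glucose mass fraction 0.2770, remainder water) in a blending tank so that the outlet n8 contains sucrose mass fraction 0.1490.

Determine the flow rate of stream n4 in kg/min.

Let n4 be the unknown flow. Total out = 2400 + n4.
sucrose balance: 453.08 + 0.091·n4 = 0.149·(2400 + n4)
(0.091 − 0.149)·n4 = 0.149×2400 − 453.08 = -95.48
n4 = -95.48 / -0.058 = 1646.2 kg/min

1646 kg/min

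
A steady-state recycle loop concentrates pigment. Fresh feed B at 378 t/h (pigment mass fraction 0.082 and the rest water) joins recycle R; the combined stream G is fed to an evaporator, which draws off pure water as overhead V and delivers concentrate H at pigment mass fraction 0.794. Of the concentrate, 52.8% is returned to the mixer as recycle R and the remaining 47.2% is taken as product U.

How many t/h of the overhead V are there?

Overall pigment balance (none leaves overhead): pigment in fresh feed = pigment in product, i.e. 378×0.082 = (1−0.528)·H·0.794.
H = 30.996/(0.794×0.472) = 82.707 t/h.
Recycle R = 0.528×82.707 = 43.669 t/h.
Combined feed G = 378 + 43.669 = 421.67 t/h.
Overhead V = G − H = 421.67 − 82.707 = 338.96 t/h.

339 t/h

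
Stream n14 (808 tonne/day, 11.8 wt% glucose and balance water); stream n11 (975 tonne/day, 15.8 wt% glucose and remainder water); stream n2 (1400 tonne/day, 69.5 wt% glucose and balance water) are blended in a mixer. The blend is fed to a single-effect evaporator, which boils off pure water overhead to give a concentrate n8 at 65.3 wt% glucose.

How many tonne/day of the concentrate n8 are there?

1872 tonne/day

glucose entering = 808×0.118 + 975×0.158 + 1400×0.695 = 1222.4 tonne/day.
All glucose reports to n8, so n8 = 1222.4/0.653 = 1872 tonne/day.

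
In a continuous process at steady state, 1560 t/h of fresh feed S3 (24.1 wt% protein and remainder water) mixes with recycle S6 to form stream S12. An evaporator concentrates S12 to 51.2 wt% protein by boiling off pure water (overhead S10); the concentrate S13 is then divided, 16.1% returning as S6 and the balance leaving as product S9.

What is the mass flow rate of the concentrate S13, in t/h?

875.2 t/h

Overall protein balance (none leaves overhead): protein in fresh feed = protein in product, i.e. 1560×0.241 = (1−0.161)·S13·0.512.
S13 = 375.96/(0.512×0.839) = 875.2 t/h.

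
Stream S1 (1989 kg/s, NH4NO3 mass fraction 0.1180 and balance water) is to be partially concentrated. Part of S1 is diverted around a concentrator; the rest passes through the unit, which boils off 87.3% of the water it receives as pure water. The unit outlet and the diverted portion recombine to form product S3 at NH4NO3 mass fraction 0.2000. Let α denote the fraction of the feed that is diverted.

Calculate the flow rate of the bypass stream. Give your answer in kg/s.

All 1989×0.118 = 234.7 kg/s of NH4NO3 reaches S3, so S3 = 234.7/0.200 = 1173.5 kg/s and vapour = 815.49 kg/s.
The evaporator receives (1−α)·1989 of feed at 0.882 water and removes 0.873 of that water:
0.873×0.882×(1−α)×1989 = 815.49
(1−α) = 815.49/1531.5 = 0.5325;  α = 0.4675.
Bypass flow = 0.4675×1989 = 929.9 kg/s.

929.9 kg/s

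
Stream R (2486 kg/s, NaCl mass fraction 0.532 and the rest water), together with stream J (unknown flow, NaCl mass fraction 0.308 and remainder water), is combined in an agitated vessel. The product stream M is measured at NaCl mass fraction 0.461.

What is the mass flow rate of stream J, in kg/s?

1154 kg/s

Let J be the unknown flow. Total out = 2486 + J.
NaCl balance: 1322.6 + 0.308·J = 0.461·(2486 + J)
(0.308 − 0.461)·J = 0.461×2486 − 1322.6 = -176.51
J = -176.51 / -0.153 = 1153.6 kg/s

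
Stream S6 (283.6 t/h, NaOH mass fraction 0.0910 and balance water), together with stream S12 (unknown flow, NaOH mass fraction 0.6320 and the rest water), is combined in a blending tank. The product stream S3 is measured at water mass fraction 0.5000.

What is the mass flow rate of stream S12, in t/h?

878.7 t/h

Let S12 be the unknown flow. Total out = 283.6 + S12.
water balance: 257.79 + 0.368·S12 = 0.500·(283.6 + S12)
(0.368 − 0.500)·S12 = 0.500×283.6 − 257.79 = -115.99
S12 = -115.99 / -0.132 = 878.73 t/h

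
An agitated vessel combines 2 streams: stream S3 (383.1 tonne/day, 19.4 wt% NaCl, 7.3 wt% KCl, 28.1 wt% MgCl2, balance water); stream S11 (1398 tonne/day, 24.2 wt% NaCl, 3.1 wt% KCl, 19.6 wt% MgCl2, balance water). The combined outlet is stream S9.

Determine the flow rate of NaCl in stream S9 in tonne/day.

412.6 tonne/day

NaCl out = NaCl in = 383.1×0.194 + 1398×0.242 = 412.64 tonne/day.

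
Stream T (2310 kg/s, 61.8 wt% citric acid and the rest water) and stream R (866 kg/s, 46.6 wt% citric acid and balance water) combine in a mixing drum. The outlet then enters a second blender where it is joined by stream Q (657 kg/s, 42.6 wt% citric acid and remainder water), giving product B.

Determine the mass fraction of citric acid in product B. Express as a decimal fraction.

Overall, product flow = 3833 kg/s.
citric acid in = 2310×0.618 + 866×0.466 + 657×0.426 = 2111 kg/s.
citric acid fraction in B = 0.551.

0.551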